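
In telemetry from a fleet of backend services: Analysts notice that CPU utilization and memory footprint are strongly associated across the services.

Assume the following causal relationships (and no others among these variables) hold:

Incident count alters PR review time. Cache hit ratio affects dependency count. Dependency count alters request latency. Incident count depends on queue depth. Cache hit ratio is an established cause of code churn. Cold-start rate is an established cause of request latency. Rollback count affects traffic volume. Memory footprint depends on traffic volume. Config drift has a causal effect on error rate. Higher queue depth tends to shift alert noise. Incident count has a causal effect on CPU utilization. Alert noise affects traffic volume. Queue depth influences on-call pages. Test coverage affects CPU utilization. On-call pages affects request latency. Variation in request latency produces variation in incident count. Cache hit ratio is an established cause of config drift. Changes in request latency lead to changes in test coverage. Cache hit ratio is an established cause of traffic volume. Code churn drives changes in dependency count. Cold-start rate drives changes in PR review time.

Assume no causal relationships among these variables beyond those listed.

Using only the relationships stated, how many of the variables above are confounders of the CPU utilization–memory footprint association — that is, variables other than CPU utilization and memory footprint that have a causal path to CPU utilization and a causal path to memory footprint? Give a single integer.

2

The common causes are: cache hit ratio (to CPU utilization via cache hit ratio → dependency count → request latency → test coverage → CPU utilization; to memory footprint via cache hit ratio → traffic volume → memory footprint); queue depth (to CPU utilization via queue depth → incident count → CPU utilization; to memory footprint via queue depth → alert noise → traffic volume → memory footprint).
Every other variable lacks a causal path to at least one of CPU utilization and memory footprint.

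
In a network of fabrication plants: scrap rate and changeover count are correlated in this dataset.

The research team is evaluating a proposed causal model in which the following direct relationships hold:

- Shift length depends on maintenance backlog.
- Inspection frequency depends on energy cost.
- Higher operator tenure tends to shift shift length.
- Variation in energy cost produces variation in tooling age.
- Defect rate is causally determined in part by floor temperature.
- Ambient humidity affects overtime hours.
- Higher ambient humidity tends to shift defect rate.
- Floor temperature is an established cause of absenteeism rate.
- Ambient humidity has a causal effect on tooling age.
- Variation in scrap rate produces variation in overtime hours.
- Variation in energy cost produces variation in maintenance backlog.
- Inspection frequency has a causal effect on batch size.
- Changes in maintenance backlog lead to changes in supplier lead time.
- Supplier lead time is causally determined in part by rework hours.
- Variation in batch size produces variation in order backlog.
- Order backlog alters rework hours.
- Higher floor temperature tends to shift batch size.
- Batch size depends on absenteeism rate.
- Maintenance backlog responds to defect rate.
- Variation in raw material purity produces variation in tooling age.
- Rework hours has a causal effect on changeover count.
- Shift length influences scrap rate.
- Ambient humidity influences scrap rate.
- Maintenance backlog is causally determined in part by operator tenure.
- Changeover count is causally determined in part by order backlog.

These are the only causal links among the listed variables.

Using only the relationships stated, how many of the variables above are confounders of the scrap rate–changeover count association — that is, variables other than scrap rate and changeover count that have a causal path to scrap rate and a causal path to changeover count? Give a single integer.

2

The common causes are: energy cost (to scrap rate via energy cost → maintenance backlog → shift length → scrap rate; to changeover count via energy cost → inspection frequency → batch size → order backlog → changeover count); floor temperature (to scrap rate via floor temperature → defect rate → maintenance backlog → shift length → scrap rate; to changeover count via floor temperature → batch size → order backlog → changeover count).
Every other variable lacks a causal path to at least one of scrap rate and changeover count.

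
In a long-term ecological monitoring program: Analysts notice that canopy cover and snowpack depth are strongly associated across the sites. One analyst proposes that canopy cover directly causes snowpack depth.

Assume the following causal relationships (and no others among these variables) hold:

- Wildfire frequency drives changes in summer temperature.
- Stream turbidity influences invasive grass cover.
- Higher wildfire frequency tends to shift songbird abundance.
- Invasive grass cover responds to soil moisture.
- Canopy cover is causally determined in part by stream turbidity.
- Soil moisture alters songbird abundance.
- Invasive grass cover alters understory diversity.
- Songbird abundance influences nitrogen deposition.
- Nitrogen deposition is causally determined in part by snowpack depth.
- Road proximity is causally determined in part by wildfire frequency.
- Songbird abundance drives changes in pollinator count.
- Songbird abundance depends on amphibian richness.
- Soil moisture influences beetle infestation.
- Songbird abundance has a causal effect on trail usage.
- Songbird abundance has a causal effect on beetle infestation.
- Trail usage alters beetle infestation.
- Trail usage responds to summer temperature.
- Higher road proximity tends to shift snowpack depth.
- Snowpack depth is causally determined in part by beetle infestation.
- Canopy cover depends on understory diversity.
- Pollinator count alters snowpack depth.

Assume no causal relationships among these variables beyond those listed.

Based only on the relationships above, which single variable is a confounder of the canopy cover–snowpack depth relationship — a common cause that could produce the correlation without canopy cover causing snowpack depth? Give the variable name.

Soil moisture has a causal path to canopy cover (soil moisture → invasive grass cover → understory diversity → canopy cover) and a separate causal path to snowpack depth (soil moisture → beetle infestation → snowpack depth), so it is a common cause of both.
No stated relationship gives canopy cover a causal route to snowpack depth, so the correlation is explained by the shared upstream cause rather than a direct effect.

soil moisture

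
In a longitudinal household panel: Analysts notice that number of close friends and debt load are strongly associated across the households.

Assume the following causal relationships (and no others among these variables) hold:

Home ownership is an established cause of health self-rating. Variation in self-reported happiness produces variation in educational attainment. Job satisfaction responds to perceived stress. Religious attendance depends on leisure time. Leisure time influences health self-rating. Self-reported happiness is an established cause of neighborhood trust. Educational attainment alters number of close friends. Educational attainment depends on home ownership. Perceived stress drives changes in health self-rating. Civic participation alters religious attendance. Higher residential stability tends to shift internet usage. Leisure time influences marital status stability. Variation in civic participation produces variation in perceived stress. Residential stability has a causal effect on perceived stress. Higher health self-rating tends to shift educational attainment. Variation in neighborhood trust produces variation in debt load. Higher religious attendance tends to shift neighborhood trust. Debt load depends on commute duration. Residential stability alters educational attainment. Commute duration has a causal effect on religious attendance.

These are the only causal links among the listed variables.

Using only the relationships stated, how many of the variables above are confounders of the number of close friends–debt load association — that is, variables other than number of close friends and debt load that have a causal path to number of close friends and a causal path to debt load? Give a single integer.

The common causes are: civic participation (to number of close friends via civic participation → perceived stress → health self-rating → educational attainment → number of close friends; to debt load via civic participation → religious attendance → neighborhood trust → debt load); leisure time (to number of close friends via leisure time → health self-rating → educational attainment → number of close friends; to debt load via leisure time → religious attendance → neighborhood trust → debt load); self-reported happiness (to number of close friends via self-reported happiness → educational attainment → number of close friends; to debt load via self-reported happiness → neighborhood trust → debt load).
Every other variable lacks a causal path to at least one of number of close friends and debt load.

3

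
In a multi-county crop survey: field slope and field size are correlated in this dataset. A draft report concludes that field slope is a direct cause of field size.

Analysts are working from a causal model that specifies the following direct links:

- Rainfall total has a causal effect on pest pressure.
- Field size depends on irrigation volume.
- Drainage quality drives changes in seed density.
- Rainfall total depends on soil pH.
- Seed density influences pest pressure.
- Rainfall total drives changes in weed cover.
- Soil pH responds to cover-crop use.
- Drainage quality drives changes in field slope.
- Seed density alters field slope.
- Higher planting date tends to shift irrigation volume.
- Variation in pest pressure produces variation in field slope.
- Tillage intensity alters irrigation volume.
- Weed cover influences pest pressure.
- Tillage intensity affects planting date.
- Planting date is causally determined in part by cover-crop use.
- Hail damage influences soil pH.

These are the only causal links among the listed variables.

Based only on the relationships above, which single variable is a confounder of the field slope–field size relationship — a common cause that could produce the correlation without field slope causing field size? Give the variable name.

Cover-crop use has a causal path to field slope (cover-crop use → soil pH → rainfall total → pest pressure → field slope) and a separate causal path to field size (cover-crop use → planting date → irrigation volume → field size), so it is a common cause of both.
No stated relationship gives field slope a causal route to field size, so the correlation is explained by the shared upstream cause rather than a direct effect.

cover-crop use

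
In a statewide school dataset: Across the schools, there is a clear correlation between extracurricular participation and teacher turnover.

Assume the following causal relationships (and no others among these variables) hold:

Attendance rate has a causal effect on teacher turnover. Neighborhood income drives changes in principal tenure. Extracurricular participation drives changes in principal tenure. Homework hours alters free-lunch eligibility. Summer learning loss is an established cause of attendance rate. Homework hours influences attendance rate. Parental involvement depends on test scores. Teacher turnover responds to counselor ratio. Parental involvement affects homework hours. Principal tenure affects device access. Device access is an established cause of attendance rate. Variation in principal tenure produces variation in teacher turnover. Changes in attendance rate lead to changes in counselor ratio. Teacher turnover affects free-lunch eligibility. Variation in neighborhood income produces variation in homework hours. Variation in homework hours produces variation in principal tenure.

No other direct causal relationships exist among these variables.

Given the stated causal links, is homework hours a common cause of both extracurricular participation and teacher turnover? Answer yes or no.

no

Homework hours has no stated causal path to extracurricular participation. A confounder must cause both variables, so homework hours does not qualify.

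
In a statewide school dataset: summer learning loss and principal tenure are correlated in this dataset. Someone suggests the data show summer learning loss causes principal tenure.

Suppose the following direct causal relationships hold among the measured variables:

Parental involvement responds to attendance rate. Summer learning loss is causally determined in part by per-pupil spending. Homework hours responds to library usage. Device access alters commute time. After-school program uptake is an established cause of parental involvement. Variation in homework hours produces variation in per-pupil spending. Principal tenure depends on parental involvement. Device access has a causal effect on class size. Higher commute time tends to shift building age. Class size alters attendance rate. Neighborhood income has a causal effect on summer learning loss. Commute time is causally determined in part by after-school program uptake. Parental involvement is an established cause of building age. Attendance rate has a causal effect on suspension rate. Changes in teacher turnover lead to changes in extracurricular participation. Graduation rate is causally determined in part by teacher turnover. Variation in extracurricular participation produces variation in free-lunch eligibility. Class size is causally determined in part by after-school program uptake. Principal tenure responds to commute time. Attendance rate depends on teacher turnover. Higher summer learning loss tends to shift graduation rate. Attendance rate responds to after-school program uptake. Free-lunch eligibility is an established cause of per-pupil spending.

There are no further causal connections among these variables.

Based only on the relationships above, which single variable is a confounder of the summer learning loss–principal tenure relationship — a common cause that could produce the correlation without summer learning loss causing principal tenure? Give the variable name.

Teacher turnover has a causal path to summer learning loss (teacher turnover → extracurricular participation → free-lunch eligibility → per-pupil spending → summer learning loss) and a separate causal path to principal tenure (teacher turnover → attendance rate → parental involvement → principal tenure), so it is a common cause of both.
No stated relationship gives summer learning loss a causal route to principal tenure, so the correlation is explained by the shared upstream cause rather than a direct effect.

teacher turnover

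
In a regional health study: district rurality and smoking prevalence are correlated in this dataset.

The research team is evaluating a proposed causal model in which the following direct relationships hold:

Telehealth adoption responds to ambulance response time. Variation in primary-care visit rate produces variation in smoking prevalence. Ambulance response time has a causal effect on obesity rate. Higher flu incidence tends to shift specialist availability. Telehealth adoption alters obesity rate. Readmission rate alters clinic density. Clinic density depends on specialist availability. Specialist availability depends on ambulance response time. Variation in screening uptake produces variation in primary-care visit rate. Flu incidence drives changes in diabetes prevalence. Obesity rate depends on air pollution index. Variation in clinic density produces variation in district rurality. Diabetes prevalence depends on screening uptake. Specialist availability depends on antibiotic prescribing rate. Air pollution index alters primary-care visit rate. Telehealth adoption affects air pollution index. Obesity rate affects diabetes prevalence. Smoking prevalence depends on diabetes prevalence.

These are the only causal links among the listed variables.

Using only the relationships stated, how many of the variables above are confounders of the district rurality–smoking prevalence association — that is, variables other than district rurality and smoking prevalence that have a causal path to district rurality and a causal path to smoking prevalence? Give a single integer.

The common causes are: ambulance response time (to district rurality via ambulance response time → specialist availability → clinic density → district rurality; to smoking prevalence via ambulance response time → obesity rate → diabetes prevalence → smoking prevalence); flu incidence (to district rurality via flu incidence → specialist availability → clinic density → district rurality; to smoking prevalence via flu incidence → diabetes prevalence → smoking prevalence).
Every other variable lacks a causal path to at least one of district rurality and smoking prevalence.

2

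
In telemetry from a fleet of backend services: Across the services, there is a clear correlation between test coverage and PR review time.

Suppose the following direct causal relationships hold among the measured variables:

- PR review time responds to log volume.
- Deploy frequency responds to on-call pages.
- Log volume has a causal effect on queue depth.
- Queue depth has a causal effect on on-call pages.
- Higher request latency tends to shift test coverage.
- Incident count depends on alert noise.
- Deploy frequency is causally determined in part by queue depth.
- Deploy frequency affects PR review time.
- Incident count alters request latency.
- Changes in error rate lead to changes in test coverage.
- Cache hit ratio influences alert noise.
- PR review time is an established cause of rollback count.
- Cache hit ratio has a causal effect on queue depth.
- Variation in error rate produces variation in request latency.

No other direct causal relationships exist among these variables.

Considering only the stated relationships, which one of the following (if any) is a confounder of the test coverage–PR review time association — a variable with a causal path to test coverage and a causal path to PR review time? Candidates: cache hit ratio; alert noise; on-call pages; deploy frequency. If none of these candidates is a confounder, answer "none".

cache hit ratio

Cache hit ratio causes test coverage (cache hit ratio → alert noise → incident count → request latency → test coverage) and also causes PR review time (cache hit ratio → queue depth → deploy frequency → PR review time); it is a common cause of both.
Each of the other candidates lacks a causal path to at least one of test coverage and PR review time, so they do not confound the relationship.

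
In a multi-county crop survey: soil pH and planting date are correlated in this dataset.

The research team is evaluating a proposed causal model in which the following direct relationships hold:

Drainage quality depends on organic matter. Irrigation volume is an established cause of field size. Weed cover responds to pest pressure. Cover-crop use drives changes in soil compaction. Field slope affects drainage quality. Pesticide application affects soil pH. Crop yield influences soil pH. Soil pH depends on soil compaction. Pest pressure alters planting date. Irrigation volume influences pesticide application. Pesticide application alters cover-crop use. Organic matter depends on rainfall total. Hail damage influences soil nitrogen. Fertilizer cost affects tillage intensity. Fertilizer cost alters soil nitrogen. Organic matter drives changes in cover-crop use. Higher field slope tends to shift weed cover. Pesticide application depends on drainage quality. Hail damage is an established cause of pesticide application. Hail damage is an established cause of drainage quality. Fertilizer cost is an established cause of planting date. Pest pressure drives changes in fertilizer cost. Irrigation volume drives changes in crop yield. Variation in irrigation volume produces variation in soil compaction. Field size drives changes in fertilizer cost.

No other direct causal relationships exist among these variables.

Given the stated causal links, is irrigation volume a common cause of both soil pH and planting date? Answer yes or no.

Irrigation volume has a causal path to soil pH (irrigation volume → soil compaction → soil pH) and to planting date (irrigation volume → field size → fertilizer cost → planting date), so it is a common cause of both — a confounder.

yes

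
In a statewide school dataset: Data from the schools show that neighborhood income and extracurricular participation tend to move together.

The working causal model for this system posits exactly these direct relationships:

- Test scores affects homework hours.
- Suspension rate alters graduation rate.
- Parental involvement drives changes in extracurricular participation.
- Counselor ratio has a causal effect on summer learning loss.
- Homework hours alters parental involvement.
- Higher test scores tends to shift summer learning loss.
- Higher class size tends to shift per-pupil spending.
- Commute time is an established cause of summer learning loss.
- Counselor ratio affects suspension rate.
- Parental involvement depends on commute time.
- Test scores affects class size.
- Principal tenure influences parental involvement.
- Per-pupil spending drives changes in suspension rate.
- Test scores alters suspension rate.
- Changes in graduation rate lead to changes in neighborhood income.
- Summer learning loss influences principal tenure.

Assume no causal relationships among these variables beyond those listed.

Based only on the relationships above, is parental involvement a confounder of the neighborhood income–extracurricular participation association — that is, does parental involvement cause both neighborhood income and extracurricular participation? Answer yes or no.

no

Parental involvement has no stated causal path to neighborhood income. A confounder must cause both variables, so parental involvement does not qualify.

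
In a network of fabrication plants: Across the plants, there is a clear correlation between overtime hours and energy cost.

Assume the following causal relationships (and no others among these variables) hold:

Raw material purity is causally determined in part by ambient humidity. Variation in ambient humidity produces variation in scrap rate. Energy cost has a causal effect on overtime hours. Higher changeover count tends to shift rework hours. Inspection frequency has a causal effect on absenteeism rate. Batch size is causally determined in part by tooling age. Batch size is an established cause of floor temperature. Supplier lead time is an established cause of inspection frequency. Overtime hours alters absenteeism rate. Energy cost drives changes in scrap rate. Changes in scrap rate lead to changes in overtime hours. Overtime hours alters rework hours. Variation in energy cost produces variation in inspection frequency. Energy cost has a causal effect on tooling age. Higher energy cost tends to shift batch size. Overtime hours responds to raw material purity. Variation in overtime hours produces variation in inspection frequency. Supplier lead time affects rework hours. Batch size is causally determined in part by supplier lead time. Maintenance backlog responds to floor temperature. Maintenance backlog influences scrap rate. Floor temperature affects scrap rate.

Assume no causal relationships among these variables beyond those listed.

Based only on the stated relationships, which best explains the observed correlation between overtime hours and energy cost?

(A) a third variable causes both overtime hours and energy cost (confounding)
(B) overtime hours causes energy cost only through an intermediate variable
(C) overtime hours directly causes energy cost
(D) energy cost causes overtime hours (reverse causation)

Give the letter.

The stated link runs energy cost → overtime hours; overtime hours has no causal path to energy cost. No variable causes both, so confounding is ruled out. The correlation reflects reverse causation.

D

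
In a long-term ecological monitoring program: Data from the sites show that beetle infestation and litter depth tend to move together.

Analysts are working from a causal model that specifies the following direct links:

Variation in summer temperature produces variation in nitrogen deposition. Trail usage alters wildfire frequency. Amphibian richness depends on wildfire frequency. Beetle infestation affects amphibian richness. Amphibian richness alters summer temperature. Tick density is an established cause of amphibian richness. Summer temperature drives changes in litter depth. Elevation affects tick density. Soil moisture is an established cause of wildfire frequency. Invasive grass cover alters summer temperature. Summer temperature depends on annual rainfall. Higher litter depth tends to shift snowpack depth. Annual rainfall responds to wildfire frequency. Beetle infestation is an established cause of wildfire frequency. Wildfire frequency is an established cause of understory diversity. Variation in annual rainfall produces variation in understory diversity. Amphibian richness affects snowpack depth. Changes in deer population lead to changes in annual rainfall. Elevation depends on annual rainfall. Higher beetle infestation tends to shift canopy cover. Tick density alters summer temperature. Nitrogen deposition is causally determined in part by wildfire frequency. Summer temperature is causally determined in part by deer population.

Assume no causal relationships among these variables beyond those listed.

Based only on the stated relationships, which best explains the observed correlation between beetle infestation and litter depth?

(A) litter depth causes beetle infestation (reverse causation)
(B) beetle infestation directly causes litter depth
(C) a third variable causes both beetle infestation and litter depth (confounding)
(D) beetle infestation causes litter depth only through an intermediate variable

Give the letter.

Beetle infestation reaches litter depth through beetle infestation → amphibian richness → summer temperature → litter depth — an indirect causal chain with no direct beetle infestation → litter depth link. No variable causes both beetle infestation and litter depth, so confounding is ruled out; the effect is mediated.

D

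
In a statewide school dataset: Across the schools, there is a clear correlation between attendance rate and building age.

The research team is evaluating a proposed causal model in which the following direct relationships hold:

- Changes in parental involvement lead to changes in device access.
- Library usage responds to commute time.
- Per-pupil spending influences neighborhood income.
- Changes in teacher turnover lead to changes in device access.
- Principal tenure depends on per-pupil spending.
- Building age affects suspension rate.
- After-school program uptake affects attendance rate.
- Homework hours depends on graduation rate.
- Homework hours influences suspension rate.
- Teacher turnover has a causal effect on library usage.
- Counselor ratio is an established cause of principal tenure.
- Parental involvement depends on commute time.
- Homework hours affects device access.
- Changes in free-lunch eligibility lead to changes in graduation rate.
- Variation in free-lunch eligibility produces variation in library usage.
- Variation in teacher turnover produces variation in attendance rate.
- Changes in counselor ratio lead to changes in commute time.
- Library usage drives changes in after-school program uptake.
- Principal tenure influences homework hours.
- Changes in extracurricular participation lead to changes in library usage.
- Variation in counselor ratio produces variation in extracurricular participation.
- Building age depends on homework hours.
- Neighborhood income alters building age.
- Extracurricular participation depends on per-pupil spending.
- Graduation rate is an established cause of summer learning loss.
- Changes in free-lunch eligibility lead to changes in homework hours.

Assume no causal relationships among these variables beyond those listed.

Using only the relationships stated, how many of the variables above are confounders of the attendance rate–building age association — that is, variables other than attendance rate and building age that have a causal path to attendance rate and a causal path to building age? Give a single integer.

The common causes are: counselor ratio (to attendance rate via counselor ratio → commute time → library usage → after-school program uptake → attendance rate; to building age via counselor ratio → principal tenure → homework hours → building age); free-lunch eligibility (to attendance rate via free-lunch eligibility → library usage → after-school program uptake → attendance rate; to building age via free-lunch eligibility → homework hours → building age); per-pupil spending (to attendance rate via per-pupil spending → extracurricular participation → library usage → after-school program uptake → attendance rate; to building age via per-pupil spending → neighborhood income → building age).
Every other variable lacks a causal path to at least one of attendance rate and building age.

3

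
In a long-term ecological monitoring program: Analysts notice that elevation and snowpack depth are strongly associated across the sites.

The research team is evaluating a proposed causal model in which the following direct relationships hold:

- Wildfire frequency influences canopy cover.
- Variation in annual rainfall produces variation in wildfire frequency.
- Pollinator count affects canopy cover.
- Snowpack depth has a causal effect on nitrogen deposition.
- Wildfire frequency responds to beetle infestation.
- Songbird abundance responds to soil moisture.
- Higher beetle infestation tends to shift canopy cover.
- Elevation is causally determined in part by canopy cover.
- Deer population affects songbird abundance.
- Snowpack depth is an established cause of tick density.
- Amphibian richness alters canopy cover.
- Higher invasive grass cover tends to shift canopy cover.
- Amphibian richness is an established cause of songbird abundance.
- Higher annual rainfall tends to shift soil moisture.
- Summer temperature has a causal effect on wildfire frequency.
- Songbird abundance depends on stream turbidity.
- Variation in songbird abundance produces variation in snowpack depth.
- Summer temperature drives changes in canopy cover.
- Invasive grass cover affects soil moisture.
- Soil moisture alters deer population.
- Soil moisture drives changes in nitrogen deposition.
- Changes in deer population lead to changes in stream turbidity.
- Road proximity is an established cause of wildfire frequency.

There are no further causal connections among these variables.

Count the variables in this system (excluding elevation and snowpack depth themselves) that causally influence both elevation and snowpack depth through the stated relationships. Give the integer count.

The common causes are: amphibian richness (to elevation via amphibian richness → canopy cover → elevation; to snowpack depth via amphibian richness → songbird abundance → snowpack depth); annual rainfall (to elevation via annual rainfall → wildfire frequency → canopy cover → elevation; to snowpack depth via annual rainfall → soil moisture → songbird abundance → snowpack depth); invasive grass cover (to elevation via invasive grass cover → canopy cover → elevation; to snowpack depth via invasive grass cover → soil moisture → songbird abundance → snowpack depth).
Every other variable lacks a causal path to at least one of elevation and snowpack depth.

3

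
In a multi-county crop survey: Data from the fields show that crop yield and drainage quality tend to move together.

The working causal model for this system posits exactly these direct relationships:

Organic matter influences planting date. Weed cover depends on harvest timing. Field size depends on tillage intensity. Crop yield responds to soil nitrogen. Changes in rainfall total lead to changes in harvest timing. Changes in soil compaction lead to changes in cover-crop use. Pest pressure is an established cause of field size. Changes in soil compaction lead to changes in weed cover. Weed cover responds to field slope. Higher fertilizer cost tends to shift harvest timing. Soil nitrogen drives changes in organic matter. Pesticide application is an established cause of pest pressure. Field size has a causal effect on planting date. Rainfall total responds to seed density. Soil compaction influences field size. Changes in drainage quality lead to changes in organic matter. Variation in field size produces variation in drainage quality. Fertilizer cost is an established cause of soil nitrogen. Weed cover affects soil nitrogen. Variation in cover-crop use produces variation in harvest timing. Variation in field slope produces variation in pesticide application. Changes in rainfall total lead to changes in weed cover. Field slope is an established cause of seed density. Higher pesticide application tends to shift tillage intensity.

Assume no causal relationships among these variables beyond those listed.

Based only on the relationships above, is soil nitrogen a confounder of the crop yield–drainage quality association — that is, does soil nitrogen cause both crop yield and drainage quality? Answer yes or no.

Soil nitrogen has no stated causal path to drainage quality. A confounder must cause both variables, so soil nitrogen does not qualify.

no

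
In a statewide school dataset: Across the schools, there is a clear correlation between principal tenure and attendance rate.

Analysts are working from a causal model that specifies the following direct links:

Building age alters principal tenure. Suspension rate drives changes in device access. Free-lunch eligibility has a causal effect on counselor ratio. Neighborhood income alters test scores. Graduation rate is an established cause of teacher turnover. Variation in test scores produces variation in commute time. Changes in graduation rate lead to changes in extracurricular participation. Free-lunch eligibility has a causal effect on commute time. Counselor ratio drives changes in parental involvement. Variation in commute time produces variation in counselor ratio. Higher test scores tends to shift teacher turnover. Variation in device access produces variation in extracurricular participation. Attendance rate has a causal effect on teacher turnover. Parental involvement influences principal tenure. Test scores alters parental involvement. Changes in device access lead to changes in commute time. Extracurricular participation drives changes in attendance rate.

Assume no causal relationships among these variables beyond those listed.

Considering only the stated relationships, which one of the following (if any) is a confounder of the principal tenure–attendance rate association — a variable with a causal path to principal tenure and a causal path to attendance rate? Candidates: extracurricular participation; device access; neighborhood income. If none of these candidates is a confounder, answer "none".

device access

Device access causes principal tenure (device access → commute time → counselor ratio → parental involvement → principal tenure) and also causes attendance rate (device access → extracurricular participation → attendance rate); it is a common cause of both.
Each of the other candidates lacks a causal path to at least one of principal tenure and attendance rate, so they do not confound the relationship.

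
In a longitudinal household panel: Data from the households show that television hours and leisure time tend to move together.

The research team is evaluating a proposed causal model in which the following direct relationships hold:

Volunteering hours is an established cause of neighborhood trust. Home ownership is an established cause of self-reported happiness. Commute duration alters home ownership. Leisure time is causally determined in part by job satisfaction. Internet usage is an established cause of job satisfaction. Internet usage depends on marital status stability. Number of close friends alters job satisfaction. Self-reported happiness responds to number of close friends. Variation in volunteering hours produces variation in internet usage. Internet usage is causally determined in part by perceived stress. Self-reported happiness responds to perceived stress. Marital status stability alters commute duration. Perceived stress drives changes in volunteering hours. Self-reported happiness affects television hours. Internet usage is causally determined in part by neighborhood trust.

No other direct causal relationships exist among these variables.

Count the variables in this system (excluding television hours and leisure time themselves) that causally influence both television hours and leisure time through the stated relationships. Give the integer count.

The common causes are: marital status stability (to television hours via marital status stability → commute duration → home ownership → self-reported happiness → television hours; to leisure time via marital status stability → internet usage → job satisfaction → leisure time); number of close friends (to television hours via number of close friends → self-reported happiness → television hours; to leisure time via number of close friends → job satisfaction → leisure time); perceived stress (to television hours via perceived stress → self-reported happiness → television hours; to leisure time via perceived stress → internet usage → job satisfaction → leisure time).
Every other variable lacks a causal path to at least one of television hours and leisure time.

3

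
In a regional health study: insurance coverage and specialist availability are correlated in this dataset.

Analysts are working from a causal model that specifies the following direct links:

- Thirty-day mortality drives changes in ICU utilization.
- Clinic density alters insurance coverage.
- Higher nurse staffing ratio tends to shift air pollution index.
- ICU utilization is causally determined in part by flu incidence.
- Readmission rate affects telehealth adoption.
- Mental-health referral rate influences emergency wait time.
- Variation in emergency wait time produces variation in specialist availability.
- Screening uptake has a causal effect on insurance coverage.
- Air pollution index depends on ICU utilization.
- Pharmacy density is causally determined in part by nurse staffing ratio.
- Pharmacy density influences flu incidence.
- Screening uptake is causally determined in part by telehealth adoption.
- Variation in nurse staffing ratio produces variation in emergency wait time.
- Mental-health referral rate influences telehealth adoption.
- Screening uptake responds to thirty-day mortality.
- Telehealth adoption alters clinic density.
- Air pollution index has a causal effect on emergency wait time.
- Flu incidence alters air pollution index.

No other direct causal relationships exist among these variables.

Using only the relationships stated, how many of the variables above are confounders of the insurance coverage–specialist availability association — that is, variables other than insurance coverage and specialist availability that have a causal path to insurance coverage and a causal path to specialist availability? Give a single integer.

2

The common causes are: mental-health referral rate (to insurance coverage via mental-health referral rate → telehealth adoption → screening uptake → insurance coverage; to specialist availability via mental-health referral rate → emergency wait time → specialist availability); thirty-day mortality (to insurance coverage via thirty-day mortality → screening uptake → insurance coverage; to specialist availability via thirty-day mortality → ICU utilization → air pollution index → emergency wait time → specialist availability).
Every other variable lacks a causal path to at least one of insurance coverage and specialist availability.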